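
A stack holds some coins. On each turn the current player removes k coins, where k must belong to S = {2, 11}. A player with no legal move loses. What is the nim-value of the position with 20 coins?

1

G(0) = 0
G(1) = mex{} = 0
G(2) = mex{0} = 1
G(3) = mex{0} = 1
G(4) = mex{1} = 0
G(5) = mex{1} = 0
G(6) = mex{0} = 1
G(7) = mex{0} = 1
G(8) = mex{1} = 0
G(9) = mex{1} = 0
G(10) = mex{0} = 1
G(11) = mex{0,0} = 1
G(12) = mex{1,0} = 2
G(13) = mex{1,1} = 0
G(14) = mex{2,1} = 0
G(15) = mex{0,0} = 1
G(16) = mex{0,0} = 1
G(17) = mex{1,1} = 0
G(18) = mex{1,1} = 0
G(19) = mex{0,0} = 1
G(20) = mex{0,0} = 1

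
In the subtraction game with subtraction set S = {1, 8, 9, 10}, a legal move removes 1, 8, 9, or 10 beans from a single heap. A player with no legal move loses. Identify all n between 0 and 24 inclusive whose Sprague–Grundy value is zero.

n :  0  1  2  3  4  5  6  7  8  9 10 11 12 13 14 15 16 17 18 19 20 21 22 23 24
G :  0  1  0  1  0  1  0  1  2  3  2  3  2  3  2  3  4  0  1  0  1  0  1  0  1
P-positions are exactly the n with G(n) = 0.

0, 2, 4, 6, 17, 19, 21, 23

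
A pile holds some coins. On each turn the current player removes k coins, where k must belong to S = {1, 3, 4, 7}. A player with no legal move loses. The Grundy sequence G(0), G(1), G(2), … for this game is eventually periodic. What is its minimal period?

8

G(0) = 0
G(1) = mex{0} = 1
G(2) = mex{1} = 0
G(3) = mex{0,0} = 1
G(4) = mex{1,1,0} = 2
G(5) = mex{2,0,1} = 3
G(6) = mex{3,1,0} = 2
G(7) = mex{2,2,1,0} = 3
G(8) = mex{3,3,2,1} = 0
G(9) = mex{0,2,3,0} = 1
G(10) = mex{1,3,2,1} = 0
G(11) = mex{0,0,3,2} = 1
G(12) = mex{1,1,0,3} = 2
G(13) = mex{2,0,1,2} = 3
G(14) = mex{3,1,0,3} = 2
G(15) = mex{2,2,1,0} = 3
G(16) = mex{3,3,2,1} = 0
G(17) = mex{0,2,3,0} = 1
G(n+8) = G(n) holds for n = 0,…,6 (a full window of length max(S) = 7), so the sequence is purely periodic with period 8.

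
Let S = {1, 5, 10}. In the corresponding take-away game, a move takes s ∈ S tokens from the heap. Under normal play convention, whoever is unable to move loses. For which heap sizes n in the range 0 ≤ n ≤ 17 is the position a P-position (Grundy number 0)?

n :  0  1  2  3  4  5  6  7  8  9 10 11 12 13 14 15 16 17
G :  0  1  0  1  0  1  0  1  0  1  2  3  2  3  2  0  1  0
P-positions are exactly the n with G(n) = 0.

0, 2, 4, 6, 8, 15, 17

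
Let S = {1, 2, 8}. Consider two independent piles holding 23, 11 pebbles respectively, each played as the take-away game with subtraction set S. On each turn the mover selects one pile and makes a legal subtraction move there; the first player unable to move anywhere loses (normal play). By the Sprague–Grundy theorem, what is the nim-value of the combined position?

All piles use S = {1, 2, 8}:
n :  0  1  2  3  4  5  6  7  8  9 10 11 12 13 14 15 16 17 18 19 20 21 22 23
G :  0  1  2  0  1  2  0  1  2  0  1  2  0  1  2  0  1  2  0  1  2  0  1  2
Pile A: G(23) = 2.
Pile B: G(11) = 2.
Combined Grundy value = 2 ⊕ 2 = 0.

0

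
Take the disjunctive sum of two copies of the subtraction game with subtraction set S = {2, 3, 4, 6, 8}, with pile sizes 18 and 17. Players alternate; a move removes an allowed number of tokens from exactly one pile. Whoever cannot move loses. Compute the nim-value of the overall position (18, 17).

All piles use S = {2, 3, 4, 6, 8}:
G(0) = 0
G(1) = mex{} = 0
G(2) = mex{0} = 1
G(3) = mex{0,0} = 1
G(4) = mex{1,0,0} = 2
G(5) = mex{1,1,0} = 2
G(6) = mex{2,1,1,0} = 3
G(7) = mex{2,2,1,0} = 3
G(8) = mex{3,2,2,1,0} = 4
G(9) = mex{3,3,2,1,0} = 4
G(10) = mex{4,3,3,2,1} = 0
G(11) = mex{4,4,3,2,1} = 0
G(12) = mex{0,4,4,3,2} = 1
G(13) = mex{0,0,4,3,2} = 1
G(14) = mex{1,0,0,4,3} = 2
G(15) = mex{1,1,0,4,3} = 2
G(16) = mex{2,1,1,0,4} = 3
G(17) = mex{2,2,1,0,4} = 3
G(18) = mex{3,2,2,1,0} = 4
Pile A: G(18) = 4.
Pile B: G(17) = 3.
Combined Grundy value = 4 ⊕ 3 = 7.

7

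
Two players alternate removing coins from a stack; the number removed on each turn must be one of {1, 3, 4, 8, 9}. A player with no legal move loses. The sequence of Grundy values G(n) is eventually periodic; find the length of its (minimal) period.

G(0) = 0
G(1) = mex{0} = 1
G(2) = mex{1} = 0
G(3) = mex{0,0} = 1
G(4) = mex{1,1,0} = 2
G(5) = mex{2,0,1} = 3
G(6) = mex{3,1,0} = 2
G(7) = mex{2,2,1} = 0
G(8) = mex{0,3,2,0} = 1
G(9) = mex{1,2,3,1,0} = 4
G(10) = mex{4,0,2,0,1} = 3
G(11) = mex{3,1,0,1,0} = 2
G(12) = mex{2,4,1,2,1} = 0
G(13) = mex{0,3,4,3,2} = 1
G(14) = mex{1,2,3,2,3} = 0
G(15) = mex{0,0,2,0,2} = 1
G(16) = mex{1,1,0,1,0} = 2
G(17) = mex{2,0,1,4,1} = 3
G(18) = mex{3,1,0,3,4} = 2
G(19) = mex{2,2,1,2,3} = 0
G(20) = mex{0,3,2,0,2} = 1
G(21) = mex{1,2,3,1,0} = 4
G(22) = mex{4,0,2,0,1} = 3
G(23) = mex{3,1,0,1,0} = 2
G(24) = mex{2,4,1,2,1} = 0
G(25) = mex{0,3,4,3,2} = 1
G(n+12) = G(n) holds for n = 0,…,8 (a full window of length max(S) = 9), so the sequence is purely periodic with period 12.

12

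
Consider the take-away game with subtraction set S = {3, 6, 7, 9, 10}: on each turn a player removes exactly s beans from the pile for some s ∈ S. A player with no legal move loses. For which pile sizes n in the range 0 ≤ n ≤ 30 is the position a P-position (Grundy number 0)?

n :  0  1  2  3  4  5  6  7  8  9 10 11 12 13 14 15 16 17 18 19 20 21 22 23 24 25 26 27 28 29 30
G :  0  0  0  1  1  1  2  2  2  3  3  3  4  0  0  0  1  1  1  2  2  2  3  3  3  4  0  0  0  1  1
P-positions are exactly the n with G(n) = 0.

0, 1, 2, 13, 14, 15, 26, 27, 28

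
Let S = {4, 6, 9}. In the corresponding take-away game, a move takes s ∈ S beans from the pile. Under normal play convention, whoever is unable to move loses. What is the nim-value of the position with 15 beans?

0

n :  0  1  2  3  4  5  6  7  8  9 10 11 12 13 14 15
G :  0  0  0  0  1  1  1  1  2  2  2  2  3  0  0  0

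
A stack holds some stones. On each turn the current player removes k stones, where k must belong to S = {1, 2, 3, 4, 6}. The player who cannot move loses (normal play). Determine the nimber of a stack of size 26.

1

n :  0  1  2  3  4  5  6  7  8  9 10 11 12 13 14 15 16 17 18 19 20 21 22 23 24 25 26
G :  0  1  2  3  4  0  1  2  3  4  0  1  2  3  4  0  1  2  3  4  0  1  2  3  4  0  1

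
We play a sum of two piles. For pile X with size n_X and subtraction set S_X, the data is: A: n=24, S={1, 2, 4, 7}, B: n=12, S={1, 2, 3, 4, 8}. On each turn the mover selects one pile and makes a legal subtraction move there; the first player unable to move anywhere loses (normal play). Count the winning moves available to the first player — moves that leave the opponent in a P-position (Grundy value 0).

Pile A, S = {1, 2, 4, 7}:
n :  0  1  2  3  4  5  6  7  8  9 10 11 12 13 14 15 16 17 18 19 20 21 22 23 24
G :  0  1  2  0  1  2  0  1  2  0  1  2  0  1  2  0  1  2  0  1  2  0  1  2  0
G_A(24) = 0.
Pile B, S = {1, 2, 3, 4, 8}:
G(0) = 0
G(1) = mex{0} = 1
G(2) = mex{1,0} = 2
G(3) = mex{2,1,0} = 3
G(4) = mex{3,2,1,0} = 4
G(5) = mex{4,3,2,1} = 0
G(6) = mex{0,4,3,2} = 1
G(7) = mex{1,0,4,3} = 2
G(8) = mex{2,1,0,4,0} = 3
G(9) = mex{3,2,1,0,1} = 4
G(10) = mex{4,3,2,1,2} = 0
G(11) = mex{0,4,3,2,3} = 1
G(12) = mex{1,0,4,3,4} = 2
G_B(12) = 2.
Combined Grundy value = 0 ⊕ 2 = 2.
A winning move leaves total XOR = 0, i.e. changes one component's Grundy value g to g ⊕ X where X is the current total.
Pile A: need g' = 0⊕2 = 2. Options: 24−1→G=2, 24−2→G=1, 24−4→G=2, 24−7→G=2. Hits: 3.
Pile B: need g' = 2⊕2 = 0. Options: 12−1→G=1, 12−2→G=0, 12−3→G=4, 12−4→G=3, 12−8→G=4. Hits: 1.

4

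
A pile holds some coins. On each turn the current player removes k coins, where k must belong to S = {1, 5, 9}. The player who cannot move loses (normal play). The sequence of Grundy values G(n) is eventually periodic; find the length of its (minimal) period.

G(0) = 0
G(1) = mex{0} = 1
G(2) = mex{1} = 0
G(3) = mex{0} = 1
G(4) = mex{1} = 0
G(5) = mex{0,0} = 1
G(6) = mex{1,1} = 0
G(7) = mex{0,0} = 1
G(8) = mex{1,1} = 0
G(9) = mex{0,0,0} = 1
G(10) = mex{1,1,1} = 0
G(11) = mex{0,0,0} = 1
G(12) = mex{1,1,1} = 0
G(13) = mex{0,0,0} = 1
G(14) = mex{1,1,1} = 0
G(n+2) = G(n) holds for n = 0,…,8 (a full window of length max(S) = 9), so the sequence is purely periodic with period 2.

2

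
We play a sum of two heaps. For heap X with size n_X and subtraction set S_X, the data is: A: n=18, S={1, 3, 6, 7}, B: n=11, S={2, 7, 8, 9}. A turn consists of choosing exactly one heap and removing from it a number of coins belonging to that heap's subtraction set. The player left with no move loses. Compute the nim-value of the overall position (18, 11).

Heap A, S = {1, 3, 6, 7}:
G(0) = 0
G(1) = mex{0} = 1
G(2) = mex{1} = 0
G(3) = mex{0,0} = 1
G(4) = mex{1,1} = 0
G(5) = mex{0,0} = 1
G(6) = mex{1,1,0} = 2
G(7) = mex{2,0,1,0} = 3
G(8) = mex{3,1,0,1} = 2
G(9) = mex{2,2,1,0} = 3
G(10) = mex{3,3,0,1} = 2
G(11) = mex{2,2,1,0} = 3
G(12) = mex{3,3,2,1} = 0
G(13) = mex{0,2,3,2} = 1
G(14) = mex{1,3,2,3} = 0
G(15) = mex{0,0,3,2} = 1
G(16) = mex{1,1,2,3} = 0
G(17) = mex{0,0,3,2} = 1
G(18) = mex{1,1,0,3} = 2
G_A(18) = 2.
Heap B, S = {2, 7, 8, 9}:
G(0) = 0
G(1) = mex{} = 0
G(2) = mex{0} = 1
G(3) = mex{0} = 1
G(4) = mex{1} = 0
G(5) = mex{1} = 0
G(6) = mex{0} = 1
G(7) = mex{0,0} = 1
G(8) = mex{1,0,0} = 2
G(9) = mex{1,1,0,0} = 2
G(10) = mex{2,1,1,0} = 3
G(11) = mex{2,0,1,1} = 3
G_B(11) = 3.
Combined Grundy value = 2 ⊕ 3 = 1.

1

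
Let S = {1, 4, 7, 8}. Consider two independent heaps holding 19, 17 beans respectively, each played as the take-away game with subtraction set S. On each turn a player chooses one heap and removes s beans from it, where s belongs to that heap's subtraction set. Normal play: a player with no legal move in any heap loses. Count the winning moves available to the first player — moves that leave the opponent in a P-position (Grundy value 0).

All heaps use S = {1, 4, 7, 8}:
G(0) = 0
G(1) = mex{0} = 1
G(2) = mex{1} = 0
G(3) = mex{0} = 1
G(4) = mex{1,0} = 2
G(5) = mex{2,1} = 0
G(6) = mex{0,0} = 1
G(7) = mex{1,1,0} = 2
G(8) = mex{2,2,1,0} = 3
G(9) = mex{3,0,0,1} = 2
G(10) = mex{2,1,1,0} = 3
G(11) = mex{3,2,2,1} = 0
G(12) = mex{0,3,0,2} = 1
G(13) = mex{1,2,1,0} = 3
G(14) = mex{3,3,2,1} = 0
G(15) = mex{0,0,3,2} = 1
G(16) = mex{1,1,2,3} = 0
G(17) = mex{0,3,3,2} = 1
G(18) = mex{1,0,0,3} = 2
G(19) = mex{2,1,1,0} = 3
Heap A: G(19) = 3.
Heap B: G(17) = 1.
Combined Grundy value = 3 ⊕ 1 = 2.
A winning move leaves total XOR = 0, i.e. changes one component's Grundy value g to g ⊕ X where X is the current total.
Heap A: need g' = 3⊕2 = 1. Options: 19−1→G=2, 19−4→G=1, 19−7→G=1, 19−8→G=0. Hits: 2.
Heap B: need g' = 1⊕2 = 3. Options: 17−1→G=0, 17−4→G=3, 17−7→G=3, 17−8→G=2. Hits: 2.

4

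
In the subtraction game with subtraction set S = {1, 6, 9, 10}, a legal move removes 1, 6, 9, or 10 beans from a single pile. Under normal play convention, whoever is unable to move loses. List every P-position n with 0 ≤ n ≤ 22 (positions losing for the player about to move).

G(0) = 0
G(1) = mex{0} = 1
G(2) = mex{1} = 0
G(3) = mex{0} = 1
G(4) = mex{1} = 0
G(5) = mex{0} = 1
G(6) = mex{1,0} = 2
G(7) = mex{2,1} = 0
G(8) = mex{0,0} = 1
G(9) = mex{1,1,0} = 2
G(10) = mex{2,0,1,0} = 3
G(11) = mex{3,1,0,1} = 2
G(12) = mex{2,2,1,0} = 3
G(13) = mex{3,0,0,1} = 2
G(14) = mex{2,1,1,0} = 3
G(15) = mex{3,2,2,1} = 0
G(16) = mex{0,3,0,2} = 1
G(17) = mex{1,2,1,0} = 3
G(18) = mex{3,3,2,1} = 0
G(19) = mex{0,2,3,2} = 1
G(20) = mex{1,3,2,3} = 0
G(21) = mex{0,0,3,2} = 1
G(22) = mex{1,1,2,3} = 0
P-positions are exactly the n with G(n) = 0.

0, 2, 4, 7, 15, 18, 20, 22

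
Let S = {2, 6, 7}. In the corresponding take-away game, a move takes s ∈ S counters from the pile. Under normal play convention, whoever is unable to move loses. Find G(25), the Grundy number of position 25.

G(0) = 0
G(1) = mex{} = 0
G(2) = mex{0} = 1
G(3) = mex{0} = 1
G(4) = mex{1} = 0
G(5) = mex{1} = 0
G(6) = mex{0,0} = 1
G(7) = mex{0,0,0} = 1
G(8) = mex{1,1,0} = 2
G(9) = mex{1,1,1} = 0
G(10) = mex{2,0,1} = 3
G(11) = mex{0,0,0} = 1
G(12) = mex{3,1,0} = 2
G(13) = mex{1,1,1} = 0
G(14) = mex{2,2,1} = 0
G(15) = mex{0,0,2} = 1
G(16) = mex{0,3,0} = 1
G(17) = mex{1,1,3} = 0
G(18) = mex{1,2,1} = 0
G(19) = mex{0,0,2} = 1
G(20) = mex{0,0,0} = 1
G(21) = mex{1,1,0} = 2
G(22) = mex{1,1,1} = 0
G(23) = mex{2,0,1} = 3
G(24) = mex{0,0,0} = 1
G(25) = mex{3,1,0} = 2

2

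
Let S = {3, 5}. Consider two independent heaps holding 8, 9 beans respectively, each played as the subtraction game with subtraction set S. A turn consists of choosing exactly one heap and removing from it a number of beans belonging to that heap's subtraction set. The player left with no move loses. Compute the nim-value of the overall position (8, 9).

All heaps use S = {3, 5}:
G(0) = 0
G(1) = mex{} = 0
G(2) = mex{} = 0
G(3) = mex{0} = 1
G(4) = mex{0} = 1
G(5) = mex{0,0} = 1
G(6) = mex{1,0} = 2
G(7) = mex{1,0} = 2
G(8) = mex{1,1} = 0
G(9) = mex{2,1} = 0
Heap A: G(8) = 0.
Heap B: G(9) = 0.
Combined Grundy value = 0 ⊕ 0 = 0.

0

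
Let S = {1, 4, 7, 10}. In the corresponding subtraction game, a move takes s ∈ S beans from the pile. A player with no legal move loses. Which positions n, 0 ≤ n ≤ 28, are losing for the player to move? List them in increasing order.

0, 2, 5, 8, 11, 13, 16, 19, 22, 24, 27

G(0) = 0
G(1) = mex{0} = 1
G(2) = mex{1} = 0
G(3) = mex{0} = 1
G(4) = mex{1,0} = 2
G(5) = mex{2,1} = 0
G(6) = mex{0,0} = 1
G(7) = mex{1,1,0} = 2
G(8) = mex{2,2,1} = 0
G(9) = mex{0,0,0} = 1
G(10) = mex{1,1,1,0} = 2
G(11) = mex{2,2,2,1} = 0
G(12) = mex{0,0,0,0} = 1
G(13) = mex{1,1,1,1} = 0
G(14) = mex{0,2,2,2} = 1
G(15) = mex{1,0,0,0} = 2
G(16) = mex{2,1,1,1} = 0
G(17) = mex{0,0,2,2} = 1
G(18) = mex{1,1,0,0} = 2
G(19) = mex{2,2,1,1} = 0
G(20) = mex{0,0,0,2} = 1
G(21) = mex{1,1,1,0} = 2
G(22) = mex{2,2,2,1} = 0
G(23) = mex{0,0,0,0} = 1
G(24) = mex{1,1,1,1} = 0
G(25) = mex{0,2,2,2} = 1
G(26) = mex{1,0,0,0} = 2
G(27) = mex{2,1,1,1} = 0
G(28) = mex{0,0,2,2} = 1
P-positions are exactly the n with G(n) = 0.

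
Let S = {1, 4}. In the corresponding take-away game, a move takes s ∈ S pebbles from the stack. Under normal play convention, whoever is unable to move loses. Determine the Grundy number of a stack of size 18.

1

n :  0  1  2  3  4  5  6  7  8  9 10 11 12 13 14 15 16 17 18
G :  0  1  0  1  2  0  1  0  1  2  0  1  0  1  2  0  1  0  1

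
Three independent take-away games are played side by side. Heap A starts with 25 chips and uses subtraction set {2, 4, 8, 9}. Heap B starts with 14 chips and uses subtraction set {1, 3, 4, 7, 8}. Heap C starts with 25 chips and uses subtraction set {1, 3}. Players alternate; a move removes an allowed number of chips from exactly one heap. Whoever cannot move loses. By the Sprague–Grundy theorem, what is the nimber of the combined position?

Heap A, S = {2, 4, 8, 9}:
n :  0  1  2  3  4  5  6  7  8  9 10 11 12 13 14 15 16 17 18 19 20 21 22 23 24 25
G :  0  0  1  1  2  2  0  0  1  1  2  2  0  0  1  1  2  2  0  0  1  1  2  2  0  0
G_A(25) = 0.
Heap B, S = {1, 3, 4, 7, 8}:
G(0) = 0
G(1) = mex{0} = 1
G(2) = mex{1} = 0
G(3) = mex{0,0} = 1
G(4) = mex{1,1,0} = 2
G(5) = mex{2,0,1} = 3
G(6) = mex{3,1,0} = 2
G(7) = mex{2,2,1,0} = 3
G(8) = mex{3,3,2,1,0} = 4
G(9) = mex{4,2,3,0,1} = 5
G(10) = mex{5,3,2,1,0} = 4
G(11) = mex{4,4,3,2,1} = 0
G(12) = mex{0,5,4,3,2} = 1
G(13) = mex{1,4,5,2,3} = 0
G(14) = mex{0,0,4,3,2} = 1
G_B(14) = 1.
Heap C, S = {1, 3}:
n :  0  1  2  3  4  5  6  7  8  9 10 11 12 13 14 15 16 17 18 19 20 21 22 23 24 25
G :  0  1  0  1  0  1  0  1  0  1  0  1  0  1  0  1  0  1  0  1  0  1  0  1  0  1
G_C(25) = 1.
Combined Grundy value = 0 ⊕ 1 ⊕ 1 = 0.

0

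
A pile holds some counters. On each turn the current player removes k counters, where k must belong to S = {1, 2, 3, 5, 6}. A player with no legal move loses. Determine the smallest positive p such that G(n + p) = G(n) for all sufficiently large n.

4

n :  0  1  2  3  4  5  6  7  8  9 10 11 12 13 14
G :  0  1  2  3  0  1  2  3  0  1  2  3  0  1  2
G(n+4) = G(n) holds for n = 0,…,5 (a full window of length max(S) = 6), so the sequence is purely periodic with period 4.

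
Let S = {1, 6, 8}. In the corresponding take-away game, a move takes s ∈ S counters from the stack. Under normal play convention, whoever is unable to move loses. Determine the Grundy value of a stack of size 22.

1

G(0) = 0
G(1) = mex{0} = 1
G(2) = mex{1} = 0
G(3) = mex{0} = 1
G(4) = mex{1} = 0
G(5) = mex{0} = 1
G(6) = mex{1,0} = 2
G(7) = mex{2,1} = 0
G(8) = mex{0,0,0} = 1
G(9) = mex{1,1,1} = 0
G(10) = mex{0,0,0} = 1
G(11) = mex{1,1,1} = 0
G(12) = mex{0,2,0} = 1
G(13) = mex{1,0,1} = 2
G(14) = mex{2,1,2} = 0
G(15) = mex{0,0,0} = 1
G(16) = mex{1,1,1} = 0
G(17) = mex{0,0,0} = 1
G(18) = mex{1,1,1} = 0
G(19) = mex{0,2,0} = 1
G(20) = mex{1,0,1} = 2
G(21) = mex{2,1,2} = 0
G(22) = mex{0,0,0} = 1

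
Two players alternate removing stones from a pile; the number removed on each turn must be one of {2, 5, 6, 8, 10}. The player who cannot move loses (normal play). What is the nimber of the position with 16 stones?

n :  0  1  2  3  4  5  6  7  8  9 10 11 12 13 14 15 16
G :  0  0  1  1  0  2  1  3  2  2  3  3  2  0  3  1  0

0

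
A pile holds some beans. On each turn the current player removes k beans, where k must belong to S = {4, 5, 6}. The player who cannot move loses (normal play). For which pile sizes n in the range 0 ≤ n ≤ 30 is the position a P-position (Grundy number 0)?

n :  0  1  2  3  4  5  6  7  8  9 10 11 12 13 14 15 16 17 18 19 20 21 22 23 24 25 26 27 28 29 30
G :  0  0  0  0  1  1  1  1  2  2  0  0  0  0  1  1  1  1  2  2  0  0  0  0  1  1  1  1  2  2  0
P-positions are exactly the n with G(n) = 0.

0, 1, 2, 3, 10, 11, 12, 13, 20, 21, 22, 23, 30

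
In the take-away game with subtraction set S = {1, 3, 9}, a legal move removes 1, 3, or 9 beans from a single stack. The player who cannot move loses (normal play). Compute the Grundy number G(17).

1

G(0) = 0
G(1) = mex{0} = 1
G(2) = mex{1} = 0
G(3) = mex{0,0} = 1
G(4) = mex{1,1} = 0
G(5) = mex{0,0} = 1
G(6) = mex{1,1} = 0
G(7) = mex{0,0} = 1
G(8) = mex{1,1} = 0
G(9) = mex{0,0,0} = 1
G(10) = mex{1,1,1} = 0
G(11) = mex{0,0,0} = 1
G(12) = mex{1,1,1} = 0
G(13) = mex{0,0,0} = 1
G(14) = mex{1,1,1} = 0
G(15) = mex{0,0,0} = 1
G(16) = mex{1,1,1} = 0
G(17) = mex{0,0,0} = 1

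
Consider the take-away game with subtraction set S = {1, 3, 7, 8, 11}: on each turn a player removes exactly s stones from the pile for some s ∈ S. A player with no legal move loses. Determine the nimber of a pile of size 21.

1

G(0) = 0
G(1) = mex{0} = 1
G(2) = mex{1} = 0
G(3) = mex{0,0} = 1
G(4) = mex{1,1} = 0
G(5) = mex{0,0} = 1
G(6) = mex{1,1} = 0
G(7) = mex{0,0,0} = 1
G(8) = mex{1,1,1,0} = 2
G(9) = mex{2,0,0,1} = 3
G(10) = mex{3,1,1,0} = 2
G(11) = mex{2,2,0,1,0} = 3
G(12) = mex{3,3,1,0,1} = 2
G(13) = mex{2,2,0,1,0} = 3
G(14) = mex{3,3,1,0,1} = 2
G(15) = mex{2,2,2,1,0} = 3
G(16) = mex{3,3,3,2,1} = 0
G(17) = mex{0,2,2,3,0} = 1
G(18) = mex{1,3,3,2,1} = 0
G(19) = mex{0,0,2,3,2} = 1
G(20) = mex{1,1,3,2,3} = 0
G(21) = mex{0,0,2,3,2} = 1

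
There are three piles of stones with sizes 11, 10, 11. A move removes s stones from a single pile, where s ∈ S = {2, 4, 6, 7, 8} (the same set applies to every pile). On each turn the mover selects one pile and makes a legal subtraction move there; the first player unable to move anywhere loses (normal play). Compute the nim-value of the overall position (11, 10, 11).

All piles use S = {2, 4, 6, 7, 8}:
n :  0  1  2  3  4  5  6  7  8  9 10 11
G :  0  0  1  1  2  2  3  3  4  4  0  0
Pile A: G(11) = 0.
Pile B: G(10) = 0.
Pile C: G(11) = 0.
Combined Grundy value = 0 ⊕ 0 ⊕ 0 = 0.

0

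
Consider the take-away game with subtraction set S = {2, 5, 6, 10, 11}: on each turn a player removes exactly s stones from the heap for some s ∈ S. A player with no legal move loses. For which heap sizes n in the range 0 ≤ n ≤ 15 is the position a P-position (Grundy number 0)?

0, 1, 4, 8

n :  0  1  2  3  4  5  6  7  8  9 10 11 12 13 14 15
G :  0  0  1  1  0  2  1  3  0  2  1  3  2  2  3  3
P-positions are exactly the n with G(n) = 0.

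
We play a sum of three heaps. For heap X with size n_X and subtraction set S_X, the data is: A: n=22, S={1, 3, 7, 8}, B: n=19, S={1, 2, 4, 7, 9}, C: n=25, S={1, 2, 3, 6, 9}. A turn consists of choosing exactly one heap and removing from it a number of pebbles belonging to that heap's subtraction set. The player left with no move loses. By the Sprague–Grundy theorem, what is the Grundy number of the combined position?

2

Heap A, S = {1, 3, 7, 8}:
n :  0  1  2  3  4  5  6  7  8  9 10 11 12 13 14 15 16 17 18 19 20 21 22
G :  0  1  0  1  0  1  0  1  2  3  2  3  2  3  2  0  1  0  1  0  1  0  1
G_A(22) = 1.
Heap B, S = {1, 2, 4, 7, 9}:
G(0) = 0
G(1) = mex{0} = 1
G(2) = mex{1,0} = 2
G(3) = mex{2,1} = 0
G(4) = mex{0,2,0} = 1
G(5) = mex{1,0,1} = 2
G(6) = mex{2,1,2} = 0
G(7) = mex{0,2,0,0} = 1
G(8) = mex{1,0,1,1} = 2
G(9) = mex{2,1,2,2,0} = 3
G(10) = mex{3,2,0,0,1} = 4
G(11) = mex{4,3,1,1,2} = 0
G(12) = mex{0,4,2,2,0} = 1
G(13) = mex{1,0,3,0,1} = 2
G(14) = mex{2,1,4,1,2} = 0
G(15) = mex{0,2,0,2,0} = 1
G(16) = mex{1,0,1,3,1} = 2
G(17) = mex{2,1,2,4,2} = 0
G(18) = mex{0,2,0,0,3} = 1
G(19) = mex{1,0,1,1,4} = 2
G_B(19) = 2.
Heap C, S = {1, 2, 3, 6, 9}:
G(0) = 0
G(1) = mex{0} = 1
G(2) = mex{1,0} = 2
G(3) = mex{2,1,0} = 3
G(4) = mex{3,2,1} = 0
G(5) = mex{0,3,2} = 1
G(6) = mex{1,0,3,0} = 2
G(7) = mex{2,1,0,1} = 3
G(8) = mex{3,2,1,2} = 0
G(9) = mex{0,3,2,3,0} = 1
G(10) = mex{1,0,3,0,1} = 2
G(11) = mex{2,1,0,1,2} = 3
G(12) = mex{3,2,1,2,3} = 0
G(13) = mex{0,3,2,3,0} = 1
G(14) = mex{1,0,3,0,1} = 2
G(15) = mex{2,1,0,1,2} = 3
G(16) = mex{3,2,1,2,3} = 0
G(17) = mex{0,3,2,3,0} = 1
G(18) = mex{1,0,3,0,1} = 2
G(19) = mex{2,1,0,1,2} = 3
G(20) = mex{3,2,1,2,3} = 0
G(21) = mex{0,3,2,3,0} = 1
G(22) = mex{1,0,3,0,1} = 2
G(23) = mex{2,1,0,1,2} = 3
G(24) = mex{3,2,1,2,3} = 0
G(25) = mex{0,3,2,3,0} = 1
G_C(25) = 1.
Combined Grundy value = 1 ⊕ 2 ⊕ 1 = 2.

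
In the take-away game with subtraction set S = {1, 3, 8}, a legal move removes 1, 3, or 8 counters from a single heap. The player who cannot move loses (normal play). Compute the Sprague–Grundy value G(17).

G(0) = 0
G(1) = mex{0} = 1
G(2) = mex{1} = 0
G(3) = mex{0,0} = 1
G(4) = mex{1,1} = 0
G(5) = mex{0,0} = 1
G(6) = mex{1,1} = 0
G(7) = mex{0,0} = 1
G(8) = mex{1,1,0} = 2
G(9) = mex{2,0,1} = 3
G(10) = mex{3,1,0} = 2
G(11) = mex{2,2,1} = 0
G(12) = mex{0,3,0} = 1
G(13) = mex{1,2,1} = 0
G(14) = mex{0,0,0} = 1
G(15) = mex{1,1,1} = 0
G(16) = mex{0,0,2} = 1
G(17) = mex{1,1,3} = 0

0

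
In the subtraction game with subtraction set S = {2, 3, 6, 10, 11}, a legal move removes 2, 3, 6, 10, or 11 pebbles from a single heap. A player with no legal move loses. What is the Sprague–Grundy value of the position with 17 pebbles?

G(0) = 0
G(1) = mex{} = 0
G(2) = mex{0} = 1
G(3) = mex{0,0} = 1
G(4) = mex{1,0} = 2
G(5) = mex{1,1} = 0
G(6) = mex{2,1,0} = 3
G(7) = mex{0,2,0} = 1
G(8) = mex{3,0,1} = 2
G(9) = mex{1,3,1} = 0
G(10) = mex{2,1,2,0} = 3
G(11) = mex{0,2,0,0,0} = 1
G(12) = mex{3,0,3,1,0} = 2
G(13) = mex{1,3,1,1,1} = 0
G(14) = mex{2,1,2,2,1} = 0
G(15) = mex{0,2,0,0,2} = 1
G(16) = mex{0,0,3,3,0} = 1
G(17) = mex{1,0,1,1,3} = 2

2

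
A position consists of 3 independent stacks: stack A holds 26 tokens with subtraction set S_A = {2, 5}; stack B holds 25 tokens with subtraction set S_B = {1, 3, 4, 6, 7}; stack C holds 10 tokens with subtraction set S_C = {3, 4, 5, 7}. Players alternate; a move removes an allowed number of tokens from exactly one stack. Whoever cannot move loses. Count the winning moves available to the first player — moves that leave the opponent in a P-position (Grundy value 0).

3

Stack A, S = {2, 5}:
G(0) = 0
G(1) = mex{} = 0
G(2) = mex{0} = 1
G(3) = mex{0} = 1
G(4) = mex{1} = 0
G(5) = mex{1,0} = 2
G(6) = mex{0,0} = 1
G(7) = mex{2,1} = 0
G(8) = mex{1,1} = 0
G(9) = mex{0,0} = 1
G(10) = mex{0,2} = 1
G(11) = mex{1,1} = 0
G(12) = mex{1,0} = 2
G(13) = mex{0,0} = 1
G(14) = mex{2,1} = 0
G(15) = mex{1,1} = 0
G(16) = mex{0,0} = 1
G(17) = mex{0,2} = 1
G(18) = mex{1,1} = 0
G(19) = mex{1,0} = 2
G(20) = mex{0,0} = 1
G(21) = mex{2,1} = 0
G(22) = mex{1,1} = 0
G(23) = mex{0,0} = 1
G(24) = mex{0,2} = 1
G(25) = mex{1,1} = 0
G(26) = mex{1,0} = 2
G_A(26) = 2.
Stack B, S = {1, 3, 4, 6, 7}:
n :  0  1  2  3  4  5  6  7  8  9 10 11 12 13 14 15 16 17 18 19 20 21 22 23 24 25
G :  0  1  0  1  2  3  2  3  4  5  0  1  0  1  2  3  2  3  4  5  0  1  0  1  2  3
G_B(25) = 3.
Stack C, S = {3, 4, 5, 7}:
n :  0  1  2  3  4  5  6  7  8  9 10
G :  0  0  0  1  1  1  2  2  2  3  0
G_C(10) = 0.
Combined Grundy value = 2 ⊕ 3 ⊕ 0 = 1.
A winning move leaves total XOR = 0, i.e. changes one component's Grundy value g to g ⊕ X where X is the current total.
Stack A: need g' = 2⊕1 = 3. Options: 26−2→G=1, 26−5→G=0. Hits: 0.
Stack B: need g' = 3⊕1 = 2. Options: 25−1→G=2, 25−3→G=0, 25−4→G=1, 25−6→G=5, 25−7→G=4. Hits: 1.
Stack C: need g' = 0⊕1 = 1. Options: 10−3→G=2, 10−4→G=2, 10−5→G=1, 10−7→G=1. Hits: 2.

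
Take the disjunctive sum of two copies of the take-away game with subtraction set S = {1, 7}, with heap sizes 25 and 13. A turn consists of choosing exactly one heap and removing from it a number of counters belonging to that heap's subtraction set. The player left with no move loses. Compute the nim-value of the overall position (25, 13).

All heaps use S = {1, 7}:
G(0) = 0
G(1) = mex{0} = 1
G(2) = mex{1} = 0
G(3) = mex{0} = 1
G(4) = mex{1} = 0
G(5) = mex{0} = 1
G(6) = mex{1} = 0
G(7) = mex{0,0} = 1
G(8) = mex{1,1} = 0
G(9) = mex{0,0} = 1
G(10) = mex{1,1} = 0
G(11) = mex{0,0} = 1
G(12) = mex{1,1} = 0
G(13) = mex{0,0} = 1
G(14) = mex{1,1} = 0
G(15) = mex{0,0} = 1
G(16) = mex{1,1} = 0
G(17) = mex{0,0} = 1
G(18) = mex{1,1} = 0
G(19) = mex{0,0} = 1
G(20) = mex{1,1} = 0
G(21) = mex{0,0} = 1
G(22) = mex{1,1} = 0
G(23) = mex{0,0} = 1
G(24) = mex{1,1} = 0
G(25) = mex{0,0} = 1
Heap A: G(25) = 1.
Heap B: G(13) = 1.
Combined Grundy value = 1 ⊕ 1 = 0.

0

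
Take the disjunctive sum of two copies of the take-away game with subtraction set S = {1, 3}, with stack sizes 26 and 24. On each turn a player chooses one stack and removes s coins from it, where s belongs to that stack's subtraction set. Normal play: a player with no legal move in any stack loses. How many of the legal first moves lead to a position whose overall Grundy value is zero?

0

All stacks use S = {1, 3}:
n :  0  1  2  3  4  5  6  7  8  9 10 11 12 13 14 15 16 17 18 19 20 21 22 23 24 25 26
G :  0  1  0  1  0  1  0  1  0  1  0  1  0  1  0  1  0  1  0  1  0  1  0  1  0  1  0
Stack A: G(26) = 0.
Stack B: G(24) = 0.
Combined Grundy value = 0 ⊕ 0 = 0.
A winning move leaves total XOR = 0, i.e. changes one component's Grundy value g to g ⊕ X where X is the current total.
Stack A: target g' = 0⊕0 = 0, but every legal move changes the Grundy value (mex property), so 0 moves.
Stack B: target g' = 0⊕0 = 0, but every legal move changes the Grundy value (mex property), so 0 moves.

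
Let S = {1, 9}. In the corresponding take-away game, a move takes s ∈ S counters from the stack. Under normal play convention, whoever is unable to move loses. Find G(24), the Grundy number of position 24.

G(0) = 0
G(1) = mex{0} = 1
G(2) = mex{1} = 0
G(3) = mex{0} = 1
G(4) = mex{1} = 0
G(5) = mex{0} = 1
G(6) = mex{1} = 0
G(7) = mex{0} = 1
G(8) = mex{1} = 0
G(9) = mex{0,0} = 1
G(10) = mex{1,1} = 0
G(11) = mex{0,0} = 1
G(12) = mex{1,1} = 0
G(13) = mex{0,0} = 1
G(14) = mex{1,1} = 0
G(15) = mex{0,0} = 1
G(16) = mex{1,1} = 0
G(17) = mex{0,0} = 1
G(18) = mex{1,1} = 0
G(19) = mex{0,0} = 1
G(20) = mex{1,1} = 0
G(21) = mex{0,0} = 1
G(22) = mex{1,1} = 0
G(23) = mex{0,0} = 1
G(24) = mex{1,1} = 0

0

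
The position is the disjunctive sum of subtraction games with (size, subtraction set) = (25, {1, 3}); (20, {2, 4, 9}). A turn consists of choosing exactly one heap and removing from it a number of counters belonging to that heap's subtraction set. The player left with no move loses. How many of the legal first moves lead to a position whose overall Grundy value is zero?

0

Heap A, S = {1, 3}:
n :  0  1  2  3  4  5  6  7  8  9 10 11 12 13 14 15 16 17 18 19 20 21 22 23 24 25
G :  0  1  0  1  0  1  0  1  0  1  0  1  0  1  0  1  0  1  0  1  0  1  0  1  0  1
G_A(25) = 1.
Heap B, S = {2, 4, 9}:
n :  0  1  2  3  4  5  6  7  8  9 10 11 12 13 14 15 16 17 18 19 20
G :  0  0  1  1  2  2  0  0  1  1  2  2  0  0  1  1  2  2  0  0  1
G_B(20) = 1.
Combined Grundy value = 1 ⊕ 1 = 0.
A winning move leaves total XOR = 0, i.e. changes one component's Grundy value g to g ⊕ X where X is the current total.
Heap A: target g' = 1⊕0 = 1, but every legal move changes the Grundy value (mex property), so 0 moves.
Heap B: target g' = 1⊕0 = 1, but every legal move changes the Grundy value (mex property), so 0 moves.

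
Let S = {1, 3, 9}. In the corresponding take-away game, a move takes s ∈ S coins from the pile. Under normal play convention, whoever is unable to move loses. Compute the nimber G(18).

n :  0  1  2  3  4  5  6  7  8  9 10 11 12 13 14 15 16 17 18
G :  0  1  0  1  0  1  0  1  0  1  0  1  0  1  0  1  0  1  0

0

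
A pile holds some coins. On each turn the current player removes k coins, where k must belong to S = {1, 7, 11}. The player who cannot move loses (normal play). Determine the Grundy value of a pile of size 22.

0

G(0) = 0
G(1) = mex{0} = 1
G(2) = mex{1} = 0
G(3) = mex{0} = 1
G(4) = mex{1} = 0
G(5) = mex{0} = 1
G(6) = mex{1} = 0
G(7) = mex{0,0} = 1
G(8) = mex{1,1} = 0
G(9) = mex{0,0} = 1
G(10) = mex{1,1} = 0
G(11) = mex{0,0,0} = 1
G(12) = mex{1,1,1} = 0
G(13) = mex{0,0,0} = 1
G(14) = mex{1,1,1} = 0
G(15) = mex{0,0,0} = 1
G(16) = mex{1,1,1} = 0
G(17) = mex{0,0,0} = 1
G(18) = mex{1,1,1} = 0
G(19) = mex{0,0,0} = 1
G(20) = mex{1,1,1} = 0
G(21) = mex{0,0,0} = 1
G(22) = mex{1,1,1} = 0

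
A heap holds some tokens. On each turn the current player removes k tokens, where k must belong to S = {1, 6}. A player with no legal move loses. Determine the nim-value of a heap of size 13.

n :  0  1  2  3  4  5  6  7  8  9 10 11 12 13
G :  0  1  0  1  0  1  2  0  1  0  1  0  1  2

2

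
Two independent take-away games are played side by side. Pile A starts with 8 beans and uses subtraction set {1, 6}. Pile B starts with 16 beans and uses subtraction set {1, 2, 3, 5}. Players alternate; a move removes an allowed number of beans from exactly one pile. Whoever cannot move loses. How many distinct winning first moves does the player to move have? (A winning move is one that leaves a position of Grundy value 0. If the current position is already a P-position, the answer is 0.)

Pile A, S = {1, 6}:
G(0) = 0
G(1) = mex{0} = 1
G(2) = mex{1} = 0
G(3) = mex{0} = 1
G(4) = mex{1} = 0
G(5) = mex{0} = 1
G(6) = mex{1,0} = 2
G(7) = mex{2,1} = 0
G(8) = mex{0,0} = 1
G_A(8) = 1.
Pile B, S = {1, 2, 3, 5}:
n :  0  1  2  3  4  5  6  7  8  9 10 11 12 13 14 15 16
G :  0  1  2  3  0  1  2  3  0  1  2  3  0  1  2  3  0
G_B(16) = 0.
Combined Grundy value = 1 ⊕ 0 = 1.
A winning move leaves total XOR = 0, i.e. changes one component's Grundy value g to g ⊕ X where X is the current total.
Pile A: need g' = 1⊕1 = 0. Options: 8−1→G=0, 8−6→G=0. Hits: 2.
Pile B: need g' = 0⊕1 = 1. Options: 16−1→G=3, 16−2→G=2, 16−3→G=1, 16−5→G=3. Hits: 1.

3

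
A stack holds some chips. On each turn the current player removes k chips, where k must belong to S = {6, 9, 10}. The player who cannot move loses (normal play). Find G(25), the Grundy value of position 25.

n :  0  1  2  3  4  5  6  7  8  9 10 11 12 13 14 15 16 17 18 19 20 21 22 23 24 25
G :  0  0  0  0  0  0  1  1  1  1  1  1  2  2  2  2  0  0  0  0  0  0  1  1  1  1

1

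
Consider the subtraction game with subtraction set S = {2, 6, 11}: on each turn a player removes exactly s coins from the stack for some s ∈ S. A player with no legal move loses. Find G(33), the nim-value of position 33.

G(0) = 0
G(1) = mex{} = 0
G(2) = mex{0} = 1
G(3) = mex{0} = 1
G(4) = mex{1} = 0
G(5) = mex{1} = 0
G(6) = mex{0,0} = 1
G(7) = mex{0,0} = 1
G(8) = mex{1,1} = 0
G(9) = mex{1,1} = 0
G(10) = mex{0,0} = 1
G(11) = mex{0,0,0} = 1
G(12) = mex{1,1,0} = 2
G(13) = mex{1,1,1} = 0
G(14) = mex{2,0,1} = 3
G(15) = mex{0,0,0} = 1
G(16) = mex{3,1,0} = 2
G(17) = mex{1,1,1} = 0
G(18) = mex{2,2,1} = 0
G(19) = mex{0,0,0} = 1
G(20) = mex{0,3,0} = 1
G(21) = mex{1,1,1} = 0
G(22) = mex{1,2,1} = 0
G(23) = mex{0,0,2} = 1
G(24) = mex{0,0,0} = 1
G(25) = mex{1,1,3} = 0
G(26) = mex{1,1,1} = 0
G(27) = mex{0,0,2} = 1
G(28) = mex{0,0,0} = 1
G(29) = mex{1,1,0} = 2
G(30) = mex{1,1,1} = 0
G(31) = mex{2,0,1} = 3
G(32) = mex{0,0,0} = 1
G(33) = mex{3,1,0} = 2

2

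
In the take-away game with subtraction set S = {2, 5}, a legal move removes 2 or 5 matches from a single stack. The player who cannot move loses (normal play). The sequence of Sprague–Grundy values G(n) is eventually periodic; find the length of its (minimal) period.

7

G(0) = 0
G(1) = mex{} = 0
G(2) = mex{0} = 1
G(3) = mex{0} = 1
G(4) = mex{1} = 0
G(5) = mex{1,0} = 2
G(6) = mex{0,0} = 1
G(7) = mex{2,1} = 0
G(8) = mex{1,1} = 0
G(9) = mex{0,0} = 1
G(10) = mex{0,2} = 1
G(11) = mex{1,1} = 0
G(12) = mex{1,0} = 2
G(13) = mex{0,0} = 1
G(14) = mex{2,1} = 0
G(15) = mex{1,1} = 0
G(n+7) = G(n) holds for n = 0,…,4 (a full window of length max(S) = 5), so the sequence is purely periodic with period 7.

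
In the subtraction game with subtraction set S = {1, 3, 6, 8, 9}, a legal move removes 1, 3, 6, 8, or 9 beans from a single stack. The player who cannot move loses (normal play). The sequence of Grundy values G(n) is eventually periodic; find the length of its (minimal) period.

14

n :  0  1  2  3  4  5  6  7  8  9 10 11 12 13 14 15 16 17 18 19 20 21 22 23 24 25 26 27 28 29
G :  0  1  0  1  0  1  2  3  2  3  2  3  4  5  0  1  0  1  0  1  2  3  2  3  2  3  4  5  0  1
G(n+14) = G(n) holds for n = 0,…,8 (a full window of length max(S) = 9), so the sequence is purely periodic with period 14.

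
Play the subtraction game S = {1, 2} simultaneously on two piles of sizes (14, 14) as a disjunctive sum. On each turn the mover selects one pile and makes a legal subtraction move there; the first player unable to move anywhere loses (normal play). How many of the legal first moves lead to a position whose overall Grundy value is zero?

0

All piles use S = {1, 2}:
G(0) = 0
G(1) = mex{0} = 1
G(2) = mex{1,0} = 2
G(3) = mex{2,1} = 0
G(4) = mex{0,2} = 1
G(5) = mex{1,0} = 2
G(6) = mex{2,1} = 0
G(7) = mex{0,2} = 1
G(8) = mex{1,0} = 2
G(9) = mex{2,1} = 0
G(10) = mex{0,2} = 1
G(11) = mex{1,0} = 2
G(12) = mex{2,1} = 0
G(13) = mex{0,2} = 1
G(14) = mex{1,0} = 2
Pile A: G(14) = 2.
Pile B: G(14) = 2.
Combined Grundy value = 2 ⊕ 2 = 0.
A winning move leaves total XOR = 0, i.e. changes one component's Grundy value g to g ⊕ X where X is the current total.
Pile A: target g' = 2⊕0 = 2, but every legal move changes the Grundy value (mex property), so 0 moves.
Pile B: target g' = 2⊕0 = 2, but every legal move changes the Grundy value (mex property), so 0 moves.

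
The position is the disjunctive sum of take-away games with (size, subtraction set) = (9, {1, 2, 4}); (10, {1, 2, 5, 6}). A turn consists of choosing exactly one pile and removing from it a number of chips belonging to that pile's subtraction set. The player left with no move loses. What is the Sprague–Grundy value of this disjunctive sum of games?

0

Pile A, S = {1, 2, 4}:
G(0) = 0
G(1) = mex{0} = 1
G(2) = mex{1,0} = 2
G(3) = mex{2,1} = 0
G(4) = mex{0,2,0} = 1
G(5) = mex{1,0,1} = 2
G(6) = mex{2,1,2} = 0
G(7) = mex{0,2,0} = 1
G(8) = mex{1,0,1} = 2
G(9) = mex{2,1,2} = 0
G_A(9) = 0.
Pile B, S = {1, 2, 5, 6}:
n :  0  1  2  3  4  5  6  7  8  9 10
G :  0  1  2  0  1  2  3  0  1  2  0
G_B(10) = 0.
Combined Grundy value = 0 ⊕ 0 = 0.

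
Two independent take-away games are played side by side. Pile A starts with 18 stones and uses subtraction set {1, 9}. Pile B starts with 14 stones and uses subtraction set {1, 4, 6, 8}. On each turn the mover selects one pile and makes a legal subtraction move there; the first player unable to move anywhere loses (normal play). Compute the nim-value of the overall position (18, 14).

Pile A, S = {1, 9}:
n :  0  1  2  3  4  5  6  7  8  9 10 11 12 13 14 15 16 17 18
G :  0  1  0  1  0  1  0  1  0  1  0  1  0  1  0  1  0  1  0
G_A(18) = 0.
Pile B, S = {1, 4, 6, 8}:
G(0) = 0
G(1) = mex{0} = 1
G(2) = mex{1} = 0
G(3) = mex{0} = 1
G(4) = mex{1,0} = 2
G(5) = mex{2,1} = 0
G(6) = mex{0,0,0} = 1
G(7) = mex{1,1,1} = 0
G(8) = mex{0,2,0,0} = 1
G(9) = mex{1,0,1,1} = 2
G(10) = mex{2,1,2,0} = 3
G(11) = mex{3,0,0,1} = 2
G(12) = mex{2,1,1,2} = 0
G(13) = mex{0,2,0,0} = 1
G(14) = mex{1,3,1,1} = 0
G_B(14) = 0.
Combined Grundy value = 0 ⊕ 0 = 0.

0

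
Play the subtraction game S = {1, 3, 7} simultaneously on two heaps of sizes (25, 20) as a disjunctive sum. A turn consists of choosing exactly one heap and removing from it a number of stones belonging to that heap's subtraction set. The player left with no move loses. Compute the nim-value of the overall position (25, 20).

All heaps use S = {1, 3, 7}:
G(0) = 0
G(1) = mex{0} = 1
G(2) = mex{1} = 0
G(3) = mex{0,0} = 1
G(4) = mex{1,1} = 0
G(5) = mex{0,0} = 1
G(6) = mex{1,1} = 0
G(7) = mex{0,0,0} = 1
G(8) = mex{1,1,1} = 0
G(9) = mex{0,0,0} = 1
G(10) = mex{1,1,1} = 0
G(11) = mex{0,0,0} = 1
G(12) = mex{1,1,1} = 0
G(13) = mex{0,0,0} = 1
G(14) = mex{1,1,1} = 0
G(15) = mex{0,0,0} = 1
G(16) = mex{1,1,1} = 0
G(17) = mex{0,0,0} = 1
G(18) = mex{1,1,1} = 0
G(19) = mex{0,0,0} = 1
G(20) = mex{1,1,1} = 0
G(21) = mex{0,0,0} = 1
G(22) = mex{1,1,1} = 0
G(23) = mex{0,0,0} = 1
G(24) = mex{1,1,1} = 0
G(25) = mex{0,0,0} = 1
Heap A: G(25) = 1.
Heap B: G(20) = 0.
Combined Grundy value = 1 ⊕ 0 = 1.

1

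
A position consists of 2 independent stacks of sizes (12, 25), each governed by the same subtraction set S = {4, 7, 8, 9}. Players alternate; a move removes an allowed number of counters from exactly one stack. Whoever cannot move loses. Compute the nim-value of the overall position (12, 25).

0

All stacks use S = {4, 7, 8, 9}:
G(0) = 0
G(1) = mex{} = 0
G(2) = mex{} = 0
G(3) = mex{} = 0
G(4) = mex{0} = 1
G(5) = mex{0} = 1
G(6) = mex{0} = 1
G(7) = mex{0,0} = 1
G(8) = mex{1,0,0} = 2
G(9) = mex{1,0,0,0} = 2
G(10) = mex{1,0,0,0} = 2
G(11) = mex{1,1,0,0} = 2
G(12) = mex{2,1,1,0} = 3
G(13) = mex{2,1,1,1} = 0
G(14) = mex{2,1,1,1} = 0
G(15) = mex{2,2,1,1} = 0
G(16) = mex{3,2,2,1} = 0
G(17) = mex{0,2,2,2} = 1
G(18) = mex{0,2,2,2} = 1
G(19) = mex{0,3,2,2} = 1
G(20) = mex{0,0,3,2} = 1
G(21) = mex{1,0,0,3} = 2
G(22) = mex{1,0,0,0} = 2
G(23) = mex{1,0,0,0} = 2
G(24) = mex{1,1,0,0} = 2
G(25) = mex{2,1,1,0} = 3
Stack A: G(12) = 3.
Stack B: G(25) = 3.
Combined Grundy value = 3 ⊕ 3 = 0.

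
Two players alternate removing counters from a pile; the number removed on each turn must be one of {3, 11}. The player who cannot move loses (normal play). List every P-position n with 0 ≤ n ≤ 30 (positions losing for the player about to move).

0, 1, 2, 6, 7, 8, 14, 15, 16, 20, 21, 22, 28, 29, 30

n :  0  1  2  3  4  5  6  7  8  9 10 11 12 13 14 15 16 17 18 19 20 21 22 23 24 25 26 27 28 29 30
G :  0  0  0  1  1  1  0  0  0  1  1  1  2  2  0  0  0  1  1  1  0  0  0  1  1  1  2  2  0  0  0
P-positions are exactly the n with G(n) = 0.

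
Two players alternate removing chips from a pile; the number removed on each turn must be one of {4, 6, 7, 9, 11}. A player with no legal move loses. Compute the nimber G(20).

1

n :  0  1  2  3  4  5  6  7  8  9 10 11 12 13 14 15 16 17 18 19 20
G :  0  0  0  0  1  1  1  1  2  2  2  2  3  3  3  0  0  0  0  1  1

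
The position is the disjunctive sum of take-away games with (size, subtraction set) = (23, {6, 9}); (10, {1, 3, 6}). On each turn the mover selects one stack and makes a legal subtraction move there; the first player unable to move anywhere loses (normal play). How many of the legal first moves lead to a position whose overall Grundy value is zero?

0

Stack A, S = {6, 9}:
G(0) = 0
G(1) = mex{} = 0
G(2) = mex{} = 0
G(3) = mex{} = 0
G(4) = mex{} = 0
G(5) = mex{} = 0
G(6) = mex{0} = 1
G(7) = mex{0} = 1
G(8) = mex{0} = 1
G(9) = mex{0,0} = 1
G(10) = mex{0,0} = 1
G(11) = mex{0,0} = 1
G(12) = mex{1,0} = 2
G(13) = mex{1,0} = 2
G(14) = mex{1,0} = 2
G(15) = mex{1,1} = 0
G(16) = mex{1,1} = 0
G(17) = mex{1,1} = 0
G(18) = mex{2,1} = 0
G(19) = mex{2,1} = 0
G(20) = mex{2,1} = 0
G(21) = mex{0,2} = 1
G(22) = mex{0,2} = 1
G(23) = mex{0,2} = 1
G_A(23) = 1.
Stack B, S = {1, 3, 6}:
n :  0  1  2  3  4  5  6  7  8  9 10
G :  0  1  0  1  0  1  2  3  2  0  1
G_B(10) = 1.
Combined Grundy value = 1 ⊕ 1 = 0.
A winning move leaves total XOR = 0, i.e. changes one component's Grundy value g to g ⊕ X where X is the current total.
Stack A: target g' = 1⊕0 = 1, but every legal move changes the Grundy value (mex property), so 0 moves.
Stack B: target g' = 1⊕0 = 1, but every legal move changes the Grundy value (mex property), so 0 moves.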